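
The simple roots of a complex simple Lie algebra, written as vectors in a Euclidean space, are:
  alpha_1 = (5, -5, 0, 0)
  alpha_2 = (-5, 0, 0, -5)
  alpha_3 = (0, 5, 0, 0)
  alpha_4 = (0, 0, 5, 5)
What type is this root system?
B4

Compute the Cartan integers a_ij = 2(alpha_i, alpha_j)/(alpha_j, alpha_j); the resulting 4x4 Cartan matrix is
[[2, -1, -2, 0], [-1, 2, 0, -1], [-1, 0, 2, 0], [0, -1, 0, 2]].
The roots have two lengths (squared-length ratio 2:1); the short ones are alpha_{3}. The associated Dynkin diagram is a chain of 4 nodes with a double edge at one end; the terminal node there is the unique short simple root (B_4), so the type is B_4 (the algebra so(9)).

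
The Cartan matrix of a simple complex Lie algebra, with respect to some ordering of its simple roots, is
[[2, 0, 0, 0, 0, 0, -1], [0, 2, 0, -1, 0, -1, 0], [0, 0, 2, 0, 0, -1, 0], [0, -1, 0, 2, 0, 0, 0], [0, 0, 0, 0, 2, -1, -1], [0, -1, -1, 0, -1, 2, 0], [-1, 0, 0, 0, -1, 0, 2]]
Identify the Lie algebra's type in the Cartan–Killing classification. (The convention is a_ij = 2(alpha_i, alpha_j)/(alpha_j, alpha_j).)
type E_7

The matrix has rank 7 with 2's on the diagonal. Reading the off-diagonal entries as Dynkin edges (a single edge where a_ij = a_ji = -1; a double or triple edge where a_ij * a_ji = 2 or 3), the diagram is a chain of 6 nodes with one extra node attached to the third node from one end (E_7). One simple-root ordering that puts it in standard form is (alpha_4, alpha_3, alpha_2, alpha_6, alpha_5, alpha_7, alpha_1). So the algebra is type E_7.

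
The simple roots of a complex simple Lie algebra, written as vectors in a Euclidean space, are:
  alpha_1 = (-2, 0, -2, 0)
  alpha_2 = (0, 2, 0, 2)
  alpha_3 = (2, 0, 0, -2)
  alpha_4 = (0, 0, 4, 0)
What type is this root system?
C4

Compute the Cartan integers a_ij = 2(alpha_i, alpha_j)/(alpha_j, alpha_j); the resulting 4x4 Cartan matrix is
[[2, 0, -1, -1], [0, 2, -1, 0], [-1, -1, 2, 0], [-2, 0, 0, 2]].
The roots have two lengths (squared-length ratio 2:1); the short ones are alpha_{1,2,3}. The associated Dynkin diagram is a chain of 4 nodes with a double edge at one end; the terminal node there is the unique long simple root (C_4), so the type is C_4 (the algebra sp(8)).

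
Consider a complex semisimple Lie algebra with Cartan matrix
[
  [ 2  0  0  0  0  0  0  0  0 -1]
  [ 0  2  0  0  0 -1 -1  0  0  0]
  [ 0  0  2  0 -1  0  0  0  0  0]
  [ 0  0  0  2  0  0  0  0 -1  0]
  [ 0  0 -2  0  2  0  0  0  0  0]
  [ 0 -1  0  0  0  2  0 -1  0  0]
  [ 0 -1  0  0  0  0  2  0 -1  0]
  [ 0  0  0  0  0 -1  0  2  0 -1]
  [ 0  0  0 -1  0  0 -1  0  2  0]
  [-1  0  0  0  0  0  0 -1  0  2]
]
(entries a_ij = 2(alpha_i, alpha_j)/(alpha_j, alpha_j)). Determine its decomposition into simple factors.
The diagram associated to this matrix has two connected components: the simple roots {alpha_1, alpha_2, alpha_4, alpha_6, alpha_7, alpha_8, alpha_9, alpha_10} form a chain of 8 nodes with single edges (A_8), and {alpha_3, alpha_5} form a chain of 2 nodes with a double edge at one end; the terminal node there is the unique short simple root (B_2). A semisimple Lie algebra decomposes uniquely as the direct sum of simple ideals, one per connected component of its Dynkin diagram, so g ≅ A_8 ⊕ B_2 (dimension 80 + 10 = 90).

A_8 + B_2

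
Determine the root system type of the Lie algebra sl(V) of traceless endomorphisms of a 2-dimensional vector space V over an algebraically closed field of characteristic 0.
type A_1

This is sl(2), which has dimension 2^2 - 1 = 3 and rank 2 - 1 = 1 (a Cartan subalgebra is the diagonal traceless matrices). In the classification of classical Lie algebras, the special linear algebra sl(n+1) has type A_n; here n = 1, so the Dynkin diagram is a chain of 1 nodes with single edges (A_1). Hence the type is A_1.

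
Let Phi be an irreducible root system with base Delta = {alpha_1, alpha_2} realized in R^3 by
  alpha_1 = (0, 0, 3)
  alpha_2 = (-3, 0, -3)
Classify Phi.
B2

Compute the Cartan integers a_ij = 2(alpha_i, alpha_j)/(alpha_j, alpha_j); the resulting 2x2 Cartan matrix is
[[2, -1], [-2, 2]].
The roots have two lengths (squared-length ratio 2:1); the short ones are alpha_{1}. The associated Dynkin diagram is a chain of 2 nodes with a double edge at one end; the terminal node there is the unique short simple root (B_2), so the type is B_2 (the algebra so(5)).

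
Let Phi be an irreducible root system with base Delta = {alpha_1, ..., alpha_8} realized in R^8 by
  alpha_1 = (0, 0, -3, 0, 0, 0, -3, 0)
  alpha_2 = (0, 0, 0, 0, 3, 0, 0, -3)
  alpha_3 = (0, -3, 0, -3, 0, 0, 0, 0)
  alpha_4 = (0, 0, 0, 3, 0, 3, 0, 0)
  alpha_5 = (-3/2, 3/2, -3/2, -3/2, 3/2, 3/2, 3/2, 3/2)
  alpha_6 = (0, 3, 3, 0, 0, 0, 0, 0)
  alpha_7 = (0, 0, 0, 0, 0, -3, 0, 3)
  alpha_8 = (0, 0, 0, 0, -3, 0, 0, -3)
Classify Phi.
E8

Compute the Cartan integers a_ij = 2(alpha_i, alpha_j)/(alpha_j, alpha_j); the resulting 8x8 Cartan matrix is
[[2, 0, 0, 0, 0, -1, 0, 0], [0, 2, 0, 0, 0, 0, -1, 0], [0, 0, 2, -1, 0, -1, 0, 0], [0, 0, -1, 2, 0, 0, -1, 0], [0, 0, 0, 0, 2, 0, 0, -1], [-1, 0, -1, 0, 0, 2, 0, 0], [0, -1, 0, -1, 0, 0, 2, -1], [0, 0, 0, 0, -1, 0, -1, 2]].
All simple roots have the same length, so the diagram is simply laced. The associated Dynkin diagram is a chain of 7 nodes with one extra node attached to the third node from one end (E_8), so the type is E_8.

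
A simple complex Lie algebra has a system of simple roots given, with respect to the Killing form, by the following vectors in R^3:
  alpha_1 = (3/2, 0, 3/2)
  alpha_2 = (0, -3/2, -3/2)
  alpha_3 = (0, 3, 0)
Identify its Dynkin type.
Compute the Cartan integers a_ij = 2(alpha_i, alpha_j)/(alpha_j, alpha_j); the resulting 3x3 Cartan matrix is
[[2, -1, 0], [-1, 2, -1], [0, -2, 2]].
The roots have two lengths (squared-length ratio 2:1); the short ones are alpha_{1,2}. The associated Dynkin diagram is a chain of 3 nodes with a double edge at one end; the terminal node there is the unique long simple root (C_3), so the type is C_3 (the algebra sp(6)).

C3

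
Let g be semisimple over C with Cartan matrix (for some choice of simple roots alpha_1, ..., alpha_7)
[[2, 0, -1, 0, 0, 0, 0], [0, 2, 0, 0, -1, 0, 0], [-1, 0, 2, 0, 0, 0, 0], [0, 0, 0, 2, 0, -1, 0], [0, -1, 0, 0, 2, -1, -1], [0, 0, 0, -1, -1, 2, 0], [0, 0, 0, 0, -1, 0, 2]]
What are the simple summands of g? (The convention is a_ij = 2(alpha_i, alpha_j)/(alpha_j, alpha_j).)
The diagram associated to this matrix has two connected components: the simple roots {alpha_1, alpha_3} form a chain of 2 nodes with single edges (A_2), and {alpha_2, alpha_4, alpha_5, alpha_6, alpha_7} form a chain of 3 nodes with a fork of two nodes at one end (D_5). A semisimple Lie algebra decomposes uniquely as the direct sum of simple ideals, one per connected component of its Dynkin diagram, so g ≅ A_2 ⊕ D_5 (dimension 8 + 45 = 53).

A_2 (sl(3)) ⊕ D_5 (so(10))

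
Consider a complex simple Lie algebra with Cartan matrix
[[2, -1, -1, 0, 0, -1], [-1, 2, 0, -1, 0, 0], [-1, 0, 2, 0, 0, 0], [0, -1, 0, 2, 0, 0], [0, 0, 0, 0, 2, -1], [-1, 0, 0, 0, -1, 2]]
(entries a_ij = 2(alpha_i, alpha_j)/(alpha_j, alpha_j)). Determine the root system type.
E_6

The matrix has rank 6 with 2's on the diagonal. Reading the off-diagonal entries as Dynkin edges (a single edge where a_ij = a_ji = -1; a double or triple edge where a_ij * a_ji = 2 or 3), the diagram is a chain of 5 nodes with one extra node attached to the third node from one end (E_6). One simple-root ordering that puts it in standard form is (alpha_4, alpha_3, alpha_2, alpha_1, alpha_6, alpha_5). So the algebra is type E_6.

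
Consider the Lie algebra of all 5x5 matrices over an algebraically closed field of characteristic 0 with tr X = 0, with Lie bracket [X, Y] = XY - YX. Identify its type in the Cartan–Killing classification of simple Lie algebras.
This is sl(5), which has dimension 5^2 - 1 = 24 and rank 5 - 1 = 4 (a Cartan subalgebra is the diagonal traceless matrices). In the classification of classical Lie algebras, the special linear algebra sl(n+1) has type A_n; here n = 4, so the Dynkin diagram is a chain of 4 nodes with single edges (A_4). Hence the type is A_4.

A4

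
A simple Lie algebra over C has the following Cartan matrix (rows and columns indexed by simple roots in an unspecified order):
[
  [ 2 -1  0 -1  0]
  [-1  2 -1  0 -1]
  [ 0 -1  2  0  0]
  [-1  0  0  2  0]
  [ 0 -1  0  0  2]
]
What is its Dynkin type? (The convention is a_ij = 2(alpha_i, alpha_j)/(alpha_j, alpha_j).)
The matrix has rank 5 with 2's on the diagonal. Reading the off-diagonal entries as Dynkin edges (a single edge where a_ij = a_ji = -1; a double or triple edge where a_ij * a_ji = 2 or 3), the diagram is a chain of 3 nodes with a fork of two nodes at one end (D_5). One simple-root ordering that puts it in standard form is (alpha_4, alpha_1, alpha_2, alpha_3, alpha_5). So the algebra is type D_5, i.e. so(10).

D5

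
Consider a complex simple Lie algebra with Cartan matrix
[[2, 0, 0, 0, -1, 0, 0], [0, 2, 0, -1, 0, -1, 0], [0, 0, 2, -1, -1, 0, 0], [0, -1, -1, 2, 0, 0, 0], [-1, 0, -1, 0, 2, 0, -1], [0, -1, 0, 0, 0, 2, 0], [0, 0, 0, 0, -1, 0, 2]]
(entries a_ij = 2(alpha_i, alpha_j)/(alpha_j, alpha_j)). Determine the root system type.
The matrix has rank 7 with 2's on the diagonal. Reading the off-diagonal entries as Dynkin edges (a single edge where a_ij = a_ji = -1; a double or triple edge where a_ij * a_ji = 2 or 3), the diagram is a chain of 5 nodes with a fork of two nodes at one end (D_7). One simple-root ordering that puts it in standard form is (alpha_6, alpha_2, alpha_4, alpha_3, alpha_5, alpha_1, alpha_7). So the algebra is type D_7, i.e. so(14).

D_7 (so(14))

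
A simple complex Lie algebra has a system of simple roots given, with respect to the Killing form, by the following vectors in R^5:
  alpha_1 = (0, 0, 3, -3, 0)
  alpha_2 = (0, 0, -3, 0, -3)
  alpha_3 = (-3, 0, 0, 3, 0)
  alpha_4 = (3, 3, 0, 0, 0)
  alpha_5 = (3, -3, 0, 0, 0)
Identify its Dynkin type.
Compute the Cartan integers a_ij = 2(alpha_i, alpha_j)/(alpha_j, alpha_j); the resulting 5x5 Cartan matrix is
[[2, -1, -1, 0, 0], [-1, 2, 0, 0, 0], [-1, 0, 2, -1, -1], [0, 0, -1, 2, 0], [0, 0, -1, 0, 2]].
All simple roots have the same length, so the diagram is simply laced. The associated Dynkin diagram is a chain of 3 nodes with a fork of two nodes at one end (D_5), so the type is D_5 (the algebra so(10)).

D_5 (so(10))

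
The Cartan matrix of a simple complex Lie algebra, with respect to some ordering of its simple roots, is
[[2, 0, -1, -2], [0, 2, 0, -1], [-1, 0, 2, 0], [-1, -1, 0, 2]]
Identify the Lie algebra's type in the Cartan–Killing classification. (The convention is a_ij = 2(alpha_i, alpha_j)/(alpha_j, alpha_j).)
The matrix has rank 4 with 2's on the diagonal. Reading the off-diagonal entries as Dynkin edges (a single edge where a_ij = a_ji = -1; a double or triple edge where a_ij * a_ji = 2 or 3), the diagram is a chain of 4 nodes with a double edge between the middle two (F_4). One simple-root ordering that puts it in standard form is (alpha_3, alpha_1, alpha_4, alpha_2). So the algebra is type F_4.

F_4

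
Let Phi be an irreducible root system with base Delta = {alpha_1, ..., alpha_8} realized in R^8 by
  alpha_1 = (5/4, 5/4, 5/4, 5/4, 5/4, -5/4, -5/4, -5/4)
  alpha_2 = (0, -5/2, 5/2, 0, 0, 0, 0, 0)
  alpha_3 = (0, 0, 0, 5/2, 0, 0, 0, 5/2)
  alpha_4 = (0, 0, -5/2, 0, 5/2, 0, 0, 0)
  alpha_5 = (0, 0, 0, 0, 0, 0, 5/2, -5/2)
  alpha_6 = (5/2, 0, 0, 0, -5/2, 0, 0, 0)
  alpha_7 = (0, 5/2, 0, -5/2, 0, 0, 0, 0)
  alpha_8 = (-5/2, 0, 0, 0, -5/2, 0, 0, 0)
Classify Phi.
Compute the Cartan integers a_ij = 2(alpha_i, alpha_j)/(alpha_j, alpha_j); the resulting 8x8 Cartan matrix is
[[2, 0, 0, 0, 0, 0, 0, -1], [0, 2, 0, -1, 0, 0, -1, 0], [0, 0, 2, 0, -1, 0, -1, 0], [0, -1, 0, 2, 0, -1, 0, -1], [0, 0, -1, 0, 2, 0, 0, 0], [0, 0, 0, -1, 0, 2, 0, 0], [0, -1, -1, 0, 0, 0, 2, 0], [-1, 0, 0, -1, 0, 0, 0, 2]].
All simple roots have the same length, so the diagram is simply laced. The associated Dynkin diagram is a chain of 7 nodes with one extra node attached to the third node from one end (E_8), so the type is E_8.

E_8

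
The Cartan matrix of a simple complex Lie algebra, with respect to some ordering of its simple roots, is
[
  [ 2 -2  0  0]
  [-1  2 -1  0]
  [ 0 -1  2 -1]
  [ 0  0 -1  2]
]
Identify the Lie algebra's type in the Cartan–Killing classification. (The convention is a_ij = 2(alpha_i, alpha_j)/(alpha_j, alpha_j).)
The matrix has rank 4 with 2's on the diagonal. Reading the off-diagonal entries as Dynkin edges (a single edge where a_ij = a_ji = -1; a double or triple edge where a_ij * a_ji = 2 or 3), the diagram is a chain of 4 nodes with a double edge at one end; the terminal node there is the unique long simple root (C_4). One simple-root ordering that puts it in standard form is (alpha_4, alpha_3, alpha_2, alpha_1). So the algebra is type C_4, i.e. sp(8).

C_4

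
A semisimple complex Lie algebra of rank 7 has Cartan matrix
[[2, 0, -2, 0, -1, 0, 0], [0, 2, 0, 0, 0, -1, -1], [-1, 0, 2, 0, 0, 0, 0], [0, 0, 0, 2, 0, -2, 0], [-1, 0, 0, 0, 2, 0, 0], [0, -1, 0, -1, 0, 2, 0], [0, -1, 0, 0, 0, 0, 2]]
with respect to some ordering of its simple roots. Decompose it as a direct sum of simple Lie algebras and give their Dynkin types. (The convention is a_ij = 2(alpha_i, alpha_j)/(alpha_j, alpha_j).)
The diagram associated to this matrix has two connected components: the simple roots {alpha_1, alpha_3, alpha_5} form a chain of 3 nodes with a double edge at one end; the terminal node there is the unique short simple root (B_3), and {alpha_2, alpha_4, alpha_6, alpha_7} form a chain of 4 nodes with a double edge at one end; the terminal node there is the unique long simple root (C_4). A semisimple Lie algebra decomposes uniquely as the direct sum of simple ideals, one per connected component of its Dynkin diagram, so g ≅ B_3 ⊕ C_4 (dimension 21 + 36 = 57).

B_3 (so(7)) + C_4 (sp(8))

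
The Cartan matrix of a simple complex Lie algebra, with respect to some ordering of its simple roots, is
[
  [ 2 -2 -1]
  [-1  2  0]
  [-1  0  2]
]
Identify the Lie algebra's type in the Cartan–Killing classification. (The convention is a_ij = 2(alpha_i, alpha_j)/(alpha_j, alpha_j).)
The matrix has rank 3 with 2's on the diagonal. Reading the off-diagonal entries as Dynkin edges (a single edge where a_ij = a_ji = -1; a double or triple edge where a_ij * a_ji = 2 or 3), the diagram is a chain of 3 nodes with a double edge at one end; the terminal node there is the unique short simple root (B_3). One simple-root ordering that puts it in standard form is (alpha_3, alpha_1, alpha_2). So the algebra is type B_3, i.e. so(7).

B_3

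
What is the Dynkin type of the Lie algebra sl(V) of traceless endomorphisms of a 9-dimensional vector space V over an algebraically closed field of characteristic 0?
type A_8

This is sl(9), which has dimension 9^2 - 1 = 80 and rank 9 - 1 = 8 (a Cartan subalgebra is the diagonal traceless matrices). In the classification of classical Lie algebras, the special linear algebra sl(n+1) has type A_n; here n = 8, so the Dynkin diagram is a chain of 8 nodes with single edges (A_8). Hence the type is A_8.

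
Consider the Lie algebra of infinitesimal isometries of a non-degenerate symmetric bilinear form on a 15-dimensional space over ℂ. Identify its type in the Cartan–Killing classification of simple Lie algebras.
This is so(15) with 15 odd, which has dimension 15(15-1)/2 = 105 and rank (15-1)/2 = 7. In the classification of classical Lie algebras, the orthogonal algebra so(2n+1) in an odd number of variables has type B_n; here n = 7, so the Dynkin diagram is a chain of 7 nodes with a double edge at one end; the terminal node there is the unique short simple root (B_7). Hence the type is B_7.

B_7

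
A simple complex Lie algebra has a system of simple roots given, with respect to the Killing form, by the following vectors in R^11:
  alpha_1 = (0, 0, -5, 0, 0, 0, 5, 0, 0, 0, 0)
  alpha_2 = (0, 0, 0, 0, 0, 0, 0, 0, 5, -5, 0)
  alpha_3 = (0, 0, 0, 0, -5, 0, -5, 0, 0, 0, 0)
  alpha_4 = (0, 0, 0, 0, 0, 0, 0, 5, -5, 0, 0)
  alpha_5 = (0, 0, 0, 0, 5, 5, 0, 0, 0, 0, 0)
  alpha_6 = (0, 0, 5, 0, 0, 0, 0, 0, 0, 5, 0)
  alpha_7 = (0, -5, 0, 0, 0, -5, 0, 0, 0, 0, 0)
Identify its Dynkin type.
Compute the Cartan integers a_ij = 2(alpha_i, alpha_j)/(alpha_j, alpha_j); the resulting 7x7 Cartan matrix is
[[2, 0, -1, 0, 0, -1, 0], [0, 2, 0, -1, 0, -1, 0], [-1, 0, 2, 0, -1, 0, 0], [0, -1, 0, 2, 0, 0, 0], [0, 0, -1, 0, 2, 0, -1], [-1, -1, 0, 0, 0, 2, 0], [0, 0, 0, 0, -1, 0, 2]].
All simple roots have the same length, so the diagram is simply laced. The associated Dynkin diagram is a chain of 7 nodes with single edges (A_7), so the type is A_7 (the algebra sl(8)).

A7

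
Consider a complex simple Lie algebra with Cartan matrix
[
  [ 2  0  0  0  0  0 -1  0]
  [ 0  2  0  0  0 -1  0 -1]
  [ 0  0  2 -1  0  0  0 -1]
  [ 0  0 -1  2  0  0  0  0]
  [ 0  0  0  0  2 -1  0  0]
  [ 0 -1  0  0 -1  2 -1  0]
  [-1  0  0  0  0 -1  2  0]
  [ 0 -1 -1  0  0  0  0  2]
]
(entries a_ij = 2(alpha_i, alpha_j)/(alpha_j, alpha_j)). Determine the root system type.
The matrix has rank 8 with 2's on the diagonal. Reading the off-diagonal entries as Dynkin edges (a single edge where a_ij = a_ji = -1; a double or triple edge where a_ij * a_ji = 2 or 3), the diagram is a chain of 7 nodes with one extra node attached to the third node from one end (E_8). One simple-root ordering that puts it in standard form is (alpha_1, alpha_5, alpha_7, alpha_6, alpha_2, alpha_8, alpha_3, alpha_4). So the algebra is type E_8.

E_8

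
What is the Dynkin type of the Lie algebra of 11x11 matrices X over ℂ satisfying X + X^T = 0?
B_5

This is so(11) with 11 odd, which has dimension 11(11-1)/2 = 55 and rank (11-1)/2 = 5. In the classification of classical Lie algebras, the orthogonal algebra so(2n+1) in an odd number of variables has type B_n; here n = 5, so the Dynkin diagram is a chain of 5 nodes with a double edge at one end; the terminal node there is the unique short simple root (B_5). Hence the type is B_5.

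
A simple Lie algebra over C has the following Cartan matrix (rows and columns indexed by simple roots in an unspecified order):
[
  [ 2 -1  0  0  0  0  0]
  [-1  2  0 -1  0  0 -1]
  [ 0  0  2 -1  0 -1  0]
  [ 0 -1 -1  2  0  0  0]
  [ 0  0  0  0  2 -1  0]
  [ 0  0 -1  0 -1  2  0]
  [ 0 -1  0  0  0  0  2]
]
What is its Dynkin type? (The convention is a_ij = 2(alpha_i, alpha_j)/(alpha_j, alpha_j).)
type D_7

The matrix has rank 7 with 2's on the diagonal. Reading the off-diagonal entries as Dynkin edges (a single edge where a_ij = a_ji = -1; a double or triple edge where a_ij * a_ji = 2 or 3), the diagram is a chain of 5 nodes with a fork of two nodes at one end (D_7). One simple-root ordering that puts it in standard form is (alpha_5, alpha_6, alpha_3, alpha_4, alpha_2, alpha_7, alpha_1). So the algebra is type D_7, i.e. so(14).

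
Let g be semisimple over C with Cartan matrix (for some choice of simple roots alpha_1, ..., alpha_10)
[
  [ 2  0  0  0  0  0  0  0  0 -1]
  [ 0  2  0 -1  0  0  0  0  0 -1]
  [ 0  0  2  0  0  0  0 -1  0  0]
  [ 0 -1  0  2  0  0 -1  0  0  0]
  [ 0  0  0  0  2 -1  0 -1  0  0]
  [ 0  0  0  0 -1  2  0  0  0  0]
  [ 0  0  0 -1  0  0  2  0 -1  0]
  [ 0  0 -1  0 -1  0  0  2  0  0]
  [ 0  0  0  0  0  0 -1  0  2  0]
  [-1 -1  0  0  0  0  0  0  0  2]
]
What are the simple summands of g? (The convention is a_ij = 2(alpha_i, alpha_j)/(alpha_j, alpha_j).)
The diagram associated to this matrix has two connected components: the simple roots {alpha_3, alpha_5, alpha_6, alpha_8} form a chain of 4 nodes with single edges (A_4), and {alpha_1, alpha_2, alpha_4, alpha_7, alpha_9, alpha_10} form a chain of 6 nodes with single edges (A_6). A semisimple Lie algebra decomposes uniquely as the direct sum of simple ideals, one per connected component of its Dynkin diagram, so g ≅ A_4 ⊕ A_6 (dimension 24 + 48 = 72).

type A_4 ⊕ type A_6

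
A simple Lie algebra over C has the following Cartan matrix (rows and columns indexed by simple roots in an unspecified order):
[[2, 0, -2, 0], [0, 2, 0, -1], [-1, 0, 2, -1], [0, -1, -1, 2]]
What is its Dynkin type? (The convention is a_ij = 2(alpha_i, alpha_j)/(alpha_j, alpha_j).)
The matrix has rank 4 with 2's on the diagonal. Reading the off-diagonal entries as Dynkin edges (a single edge where a_ij = a_ji = -1; a double or triple edge where a_ij * a_ji = 2 or 3), the diagram is a chain of 4 nodes with a double edge at one end; the terminal node there is the unique long simple root (C_4). One simple-root ordering that puts it in standard form is (alpha_2, alpha_4, alpha_3, alpha_1). So the algebra is type C_4, i.e. sp(8).

C4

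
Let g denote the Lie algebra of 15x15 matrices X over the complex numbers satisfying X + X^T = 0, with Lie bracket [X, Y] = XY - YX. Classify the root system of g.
This is so(15) with 15 odd, which has dimension 15(15-1)/2 = 105 and rank (15-1)/2 = 7. In the classification of classical Lie algebras, the orthogonal algebra so(2n+1) in an odd number of variables has type B_n; here n = 7, so the Dynkin diagram is a chain of 7 nodes with a double edge at one end; the terminal node there is the unique short simple root (B_7). Hence the type is B_7.

B7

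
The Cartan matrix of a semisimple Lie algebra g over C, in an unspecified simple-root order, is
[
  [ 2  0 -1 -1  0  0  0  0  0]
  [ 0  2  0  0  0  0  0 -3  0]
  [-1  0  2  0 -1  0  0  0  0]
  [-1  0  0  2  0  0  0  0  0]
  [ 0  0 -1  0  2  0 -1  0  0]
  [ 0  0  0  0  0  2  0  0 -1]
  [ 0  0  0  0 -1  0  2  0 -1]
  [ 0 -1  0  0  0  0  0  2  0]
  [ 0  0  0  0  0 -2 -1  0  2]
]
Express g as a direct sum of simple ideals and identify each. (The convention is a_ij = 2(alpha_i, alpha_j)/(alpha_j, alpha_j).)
The diagram associated to this matrix has two connected components: the simple roots {alpha_1, alpha_3, alpha_4, alpha_5, alpha_6, alpha_7, alpha_9} form a chain of 7 nodes with a double edge at one end; the terminal node there is the unique short simple root (B_7), and {alpha_2, alpha_8} form two nodes joined by a triple edge (G_2). A semisimple Lie algebra decomposes uniquely as the direct sum of simple ideals, one per connected component of its Dynkin diagram, so g ≅ B_7 ⊕ G_2 (dimension 105 + 14 = 119).

B_7 (so(15)) + G_2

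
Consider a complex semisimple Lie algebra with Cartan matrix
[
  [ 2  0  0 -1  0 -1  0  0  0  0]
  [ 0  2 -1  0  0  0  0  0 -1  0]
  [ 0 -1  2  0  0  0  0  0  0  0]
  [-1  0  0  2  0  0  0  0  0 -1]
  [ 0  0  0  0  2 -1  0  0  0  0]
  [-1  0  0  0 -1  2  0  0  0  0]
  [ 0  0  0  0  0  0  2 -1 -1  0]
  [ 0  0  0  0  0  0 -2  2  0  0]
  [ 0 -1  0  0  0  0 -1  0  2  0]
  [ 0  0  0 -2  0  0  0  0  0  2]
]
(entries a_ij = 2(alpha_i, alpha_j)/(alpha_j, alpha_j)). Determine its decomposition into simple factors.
C_5 (sp(10)) ⊕ C_5 (sp(10))

The diagram associated to this matrix has two connected components: the simple roots {alpha_2, alpha_3, alpha_7, alpha_8, alpha_9} form a chain of 5 nodes with a double edge at one end; the terminal node there is the unique long simple root (C_5), and {alpha_1, alpha_4, alpha_5, alpha_6, alpha_10} form a chain of 5 nodes with a double edge at one end; the terminal node there is the unique long simple root (C_5). A semisimple Lie algebra decomposes uniquely as the direct sum of simple ideals, one per connected component of its Dynkin diagram, so g ≅ C_5 ⊕ C_5 (dimension 55 + 55 = 110).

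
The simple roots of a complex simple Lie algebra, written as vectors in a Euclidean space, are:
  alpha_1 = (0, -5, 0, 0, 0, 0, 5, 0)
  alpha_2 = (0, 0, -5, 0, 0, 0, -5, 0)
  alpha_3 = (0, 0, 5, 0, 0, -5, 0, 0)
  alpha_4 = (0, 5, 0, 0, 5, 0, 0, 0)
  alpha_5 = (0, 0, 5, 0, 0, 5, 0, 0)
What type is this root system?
Compute the Cartan integers a_ij = 2(alpha_i, alpha_j)/(alpha_j, alpha_j); the resulting 5x5 Cartan matrix is
[[2, -1, 0, -1, 0], [-1, 2, -1, 0, -1], [0, -1, 2, 0, 0], [-1, 0, 0, 2, 0], [0, -1, 0, 0, 2]].
All simple roots have the same length, so the diagram is simply laced. The associated Dynkin diagram is a chain of 3 nodes with a fork of two nodes at one end (D_5), so the type is D_5 (the algebra so(10)).

type D_5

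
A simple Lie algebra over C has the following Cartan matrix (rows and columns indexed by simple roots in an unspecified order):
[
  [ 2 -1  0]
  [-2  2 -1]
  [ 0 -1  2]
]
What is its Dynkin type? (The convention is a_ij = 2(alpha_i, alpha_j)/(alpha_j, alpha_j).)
type B_3

The matrix has rank 3 with 2's on the diagonal. Reading the off-diagonal entries as Dynkin edges (a single edge where a_ij = a_ji = -1; a double or triple edge where a_ij * a_ji = 2 or 3), the diagram is a chain of 3 nodes with a double edge at one end; the terminal node there is the unique short simple root (B_3). One simple-root ordering that puts it in standard form is (alpha_3, alpha_2, alpha_1). So the algebra is type B_3, i.e. so(7).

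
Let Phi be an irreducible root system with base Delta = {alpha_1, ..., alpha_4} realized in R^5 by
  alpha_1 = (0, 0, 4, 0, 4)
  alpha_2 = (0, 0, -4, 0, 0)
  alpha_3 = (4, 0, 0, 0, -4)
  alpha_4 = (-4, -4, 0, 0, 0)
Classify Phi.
Compute the Cartan integers a_ij = 2(alpha_i, alpha_j)/(alpha_j, alpha_j); the resulting 4x4 Cartan matrix is
[[2, -2, -1, 0], [-1, 2, 0, 0], [-1, 0, 2, -1], [0, 0, -1, 2]].
The roots have two lengths (squared-length ratio 2:1); the short ones are alpha_{2}. The associated Dynkin diagram is a chain of 4 nodes with a double edge at one end; the terminal node there is the unique short simple root (B_4), so the type is B_4 (the algebra so(9)).

B4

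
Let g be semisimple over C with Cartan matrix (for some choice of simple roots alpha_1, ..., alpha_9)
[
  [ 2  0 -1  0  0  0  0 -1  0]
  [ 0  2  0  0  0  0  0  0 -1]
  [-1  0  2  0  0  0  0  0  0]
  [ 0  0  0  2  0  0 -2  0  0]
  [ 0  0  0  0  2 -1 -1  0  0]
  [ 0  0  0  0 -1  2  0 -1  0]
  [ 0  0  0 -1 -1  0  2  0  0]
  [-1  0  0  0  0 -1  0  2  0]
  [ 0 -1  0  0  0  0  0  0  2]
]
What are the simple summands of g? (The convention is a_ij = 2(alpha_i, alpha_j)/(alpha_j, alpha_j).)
The diagram associated to this matrix has two connected components: the simple roots {alpha_2, alpha_9} form a chain of 2 nodes with single edges (A_2), and {alpha_1, alpha_3, alpha_4, alpha_5, alpha_6, alpha_7, alpha_8} form a chain of 7 nodes with a double edge at one end; the terminal node there is the unique long simple root (C_7). A semisimple Lie algebra decomposes uniquely as the direct sum of simple ideals, one per connected component of its Dynkin diagram, so g ≅ A_2 ⊕ C_7 (dimension 8 + 105 = 113).

type A_2 ⊕ type C_7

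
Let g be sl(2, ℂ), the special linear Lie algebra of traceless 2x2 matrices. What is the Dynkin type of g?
type A_1

This is sl(2), which has dimension 2^2 - 1 = 3 and rank 2 - 1 = 1 (a Cartan subalgebra is the diagonal traceless matrices). In the classification of classical Lie algebras, the special linear algebra sl(n+1) has type A_n; here n = 1, so the Dynkin diagram is a chain of 1 nodes with single edges (A_1). Hence the type is A_1.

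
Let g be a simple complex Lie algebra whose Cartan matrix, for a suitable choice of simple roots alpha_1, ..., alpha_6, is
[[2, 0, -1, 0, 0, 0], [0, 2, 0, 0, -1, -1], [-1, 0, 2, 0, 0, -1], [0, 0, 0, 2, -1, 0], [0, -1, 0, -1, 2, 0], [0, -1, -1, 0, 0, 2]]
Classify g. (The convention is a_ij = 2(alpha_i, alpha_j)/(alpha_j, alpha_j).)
A6

The matrix has rank 6 with 2's on the diagonal. Reading the off-diagonal entries as Dynkin edges (a single edge where a_ij = a_ji = -1; a double or triple edge where a_ij * a_ji = 2 or 3), the diagram is a chain of 6 nodes with single edges (A_6). One simple-root ordering that puts it in standard form is (alpha_1, alpha_3, alpha_6, alpha_2, alpha_5, alpha_4). So the algebra is type A_6, i.e. sl(7).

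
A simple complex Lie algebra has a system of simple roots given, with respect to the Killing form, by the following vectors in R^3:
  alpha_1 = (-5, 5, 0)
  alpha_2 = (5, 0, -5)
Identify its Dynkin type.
Compute the Cartan integers a_ij = 2(alpha_i, alpha_j)/(alpha_j, alpha_j); the resulting 2x2 Cartan matrix is
[[2, -1], [-1, 2]].
All simple roots have the same length, so the diagram is simply laced. The associated Dynkin diagram is a chain of 2 nodes with single edges (A_2), so the type is A_2 (the algebra sl(3)).

A_2 (sl(3))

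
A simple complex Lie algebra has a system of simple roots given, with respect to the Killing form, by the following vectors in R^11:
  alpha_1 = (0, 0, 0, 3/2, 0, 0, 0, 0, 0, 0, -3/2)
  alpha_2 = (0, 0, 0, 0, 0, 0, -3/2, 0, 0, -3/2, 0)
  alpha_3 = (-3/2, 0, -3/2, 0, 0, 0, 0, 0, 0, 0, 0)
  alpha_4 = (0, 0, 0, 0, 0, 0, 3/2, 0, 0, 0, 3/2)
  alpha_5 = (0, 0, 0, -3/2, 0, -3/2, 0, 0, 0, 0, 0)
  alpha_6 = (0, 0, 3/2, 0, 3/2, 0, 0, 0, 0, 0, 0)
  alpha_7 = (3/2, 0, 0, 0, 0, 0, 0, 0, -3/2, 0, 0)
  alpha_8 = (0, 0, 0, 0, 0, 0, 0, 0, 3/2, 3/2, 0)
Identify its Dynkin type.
Compute the Cartan integers a_ij = 2(alpha_i, alpha_j)/(alpha_j, alpha_j); the resulting 8x8 Cartan matrix is
[[2, 0, 0, -1, -1, 0, 0, 0], [0, 2, 0, -1, 0, 0, 0, -1], [0, 0, 2, 0, 0, -1, -1, 0], [-1, -1, 0, 2, 0, 0, 0, 0], [-1, 0, 0, 0, 2, 0, 0, 0], [0, 0, -1, 0, 0, 2, 0, 0], [0, 0, -1, 0, 0, 0, 2, -1], [0, -1, 0, 0, 0, 0, -1, 2]].
All simple roots have the same length, so the diagram is simply laced. The associated Dynkin diagram is a chain of 8 nodes with single edges (A_8), so the type is A_8 (the algebra sl(9)).

A_8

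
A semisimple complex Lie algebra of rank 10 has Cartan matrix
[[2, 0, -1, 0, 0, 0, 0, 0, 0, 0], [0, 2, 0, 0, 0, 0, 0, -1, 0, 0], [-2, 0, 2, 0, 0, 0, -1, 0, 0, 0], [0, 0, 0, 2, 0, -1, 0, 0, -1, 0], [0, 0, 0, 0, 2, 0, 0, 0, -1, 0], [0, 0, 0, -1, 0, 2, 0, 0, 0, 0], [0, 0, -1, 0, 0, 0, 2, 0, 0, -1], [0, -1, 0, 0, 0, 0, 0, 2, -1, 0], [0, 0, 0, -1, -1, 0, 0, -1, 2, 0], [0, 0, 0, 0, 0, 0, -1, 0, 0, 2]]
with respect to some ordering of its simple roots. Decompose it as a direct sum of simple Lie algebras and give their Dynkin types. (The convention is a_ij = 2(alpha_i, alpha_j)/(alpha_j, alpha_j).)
The diagram associated to this matrix has two connected components: the simple roots {alpha_1, alpha_3, alpha_7, alpha_10} form a chain of 4 nodes with a double edge at one end; the terminal node there is the unique short simple root (B_4), and {alpha_2, alpha_4, alpha_5, alpha_6, alpha_8, alpha_9} form a chain of 5 nodes with one extra node attached to the third node from one end (E_6). A semisimple Lie algebra decomposes uniquely as the direct sum of simple ideals, one per connected component of its Dynkin diagram, so g ≅ B_4 ⊕ E_6 (dimension 36 + 78 = 114).

B_4 (so(9)) ⊕ E_6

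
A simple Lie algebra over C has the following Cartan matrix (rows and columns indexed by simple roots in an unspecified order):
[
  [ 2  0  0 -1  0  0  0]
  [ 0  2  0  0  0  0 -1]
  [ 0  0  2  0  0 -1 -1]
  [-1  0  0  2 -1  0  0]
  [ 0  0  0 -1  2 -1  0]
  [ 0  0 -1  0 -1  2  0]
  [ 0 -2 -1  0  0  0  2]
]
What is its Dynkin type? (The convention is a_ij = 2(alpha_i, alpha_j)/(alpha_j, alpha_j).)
type B_7

The matrix has rank 7 with 2's on the diagonal. Reading the off-diagonal entries as Dynkin edges (a single edge where a_ij = a_ji = -1; a double or triple edge where a_ij * a_ji = 2 or 3), the diagram is a chain of 7 nodes with a double edge at one end; the terminal node there is the unique short simple root (B_7). One simple-root ordering that puts it in standard form is (alpha_1, alpha_4, alpha_5, alpha_6, alpha_3, alpha_7, alpha_2). So the algebra is type B_7, i.e. so(15).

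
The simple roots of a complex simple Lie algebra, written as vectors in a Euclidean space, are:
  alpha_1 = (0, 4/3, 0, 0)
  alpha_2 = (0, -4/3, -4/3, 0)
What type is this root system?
Compute the Cartan integers a_ij = 2(alpha_i, alpha_j)/(alpha_j, alpha_j); the resulting 2x2 Cartan matrix is
[[2, -1], [-2, 2]].
The roots have two lengths (squared-length ratio 2:1); the short ones are alpha_{1}. The associated Dynkin diagram is a chain of 2 nodes with a double edge at one end; the terminal node there is the unique short simple root (B_2), so the type is B_2 (the algebra so(5)).

B_2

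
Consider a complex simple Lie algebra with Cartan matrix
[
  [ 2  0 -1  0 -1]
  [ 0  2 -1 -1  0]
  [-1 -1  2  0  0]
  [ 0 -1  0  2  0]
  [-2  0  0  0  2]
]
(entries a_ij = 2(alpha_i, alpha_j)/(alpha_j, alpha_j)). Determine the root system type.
The matrix has rank 5 with 2's on the diagonal. Reading the off-diagonal entries as Dynkin edges (a single edge where a_ij = a_ji = -1; a double or triple edge where a_ij * a_ji = 2 or 3), the diagram is a chain of 5 nodes with a double edge at one end; the terminal node there is the unique long simple root (C_5). One simple-root ordering that puts it in standard form is (alpha_4, alpha_2, alpha_3, alpha_1, alpha_5). So the algebra is type C_5, i.e. sp(10).

C_5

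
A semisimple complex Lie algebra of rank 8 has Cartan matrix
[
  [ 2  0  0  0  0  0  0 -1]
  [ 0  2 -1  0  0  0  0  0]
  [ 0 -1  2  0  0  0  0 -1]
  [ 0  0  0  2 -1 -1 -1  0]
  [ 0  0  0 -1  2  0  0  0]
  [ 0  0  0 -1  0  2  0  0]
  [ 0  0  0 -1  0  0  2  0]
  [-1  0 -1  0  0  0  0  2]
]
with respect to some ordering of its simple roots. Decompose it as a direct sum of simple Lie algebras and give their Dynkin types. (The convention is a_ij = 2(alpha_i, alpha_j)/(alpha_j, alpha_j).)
A_4 + D_4

The diagram associated to this matrix has two connected components: the simple roots {alpha_1, alpha_2, alpha_3, alpha_8} form a chain of 4 nodes with single edges (A_4), and {alpha_4, alpha_5, alpha_6, alpha_7} form a chain of 2 nodes with a fork of two nodes at one end (D_4). A semisimple Lie algebra decomposes uniquely as the direct sum of simple ideals, one per connected component of its Dynkin diagram, so g ≅ A_4 ⊕ D_4 (dimension 24 + 28 = 52).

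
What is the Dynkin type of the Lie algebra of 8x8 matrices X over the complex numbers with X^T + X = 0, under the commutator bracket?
D4

This is so(8) with 8 even, which has dimension 8(8-1)/2 = 28 and rank 8/2 = 4. In the classification of classical Lie algebras, the orthogonal algebra so(2n) in an even number of variables has type D_n; here n = 4, so the Dynkin diagram is a chain of 2 nodes with a fork of two nodes at one end (D_4). Hence the type is D_4.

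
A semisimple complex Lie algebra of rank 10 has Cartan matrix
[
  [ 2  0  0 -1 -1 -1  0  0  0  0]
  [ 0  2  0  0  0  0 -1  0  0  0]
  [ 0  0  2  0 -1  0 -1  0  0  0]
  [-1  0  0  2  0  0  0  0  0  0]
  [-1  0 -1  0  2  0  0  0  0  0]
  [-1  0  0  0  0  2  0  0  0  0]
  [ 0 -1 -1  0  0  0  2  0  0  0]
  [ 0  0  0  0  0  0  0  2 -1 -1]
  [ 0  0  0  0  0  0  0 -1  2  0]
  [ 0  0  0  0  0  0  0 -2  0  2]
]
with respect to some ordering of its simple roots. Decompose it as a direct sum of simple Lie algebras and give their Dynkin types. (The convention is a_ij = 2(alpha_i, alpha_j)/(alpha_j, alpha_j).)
C3 ⊕ D7

The diagram associated to this matrix has two connected components: the simple roots {alpha_8, alpha_9, alpha_10} form a chain of 3 nodes with a double edge at one end; the terminal node there is the unique long simple root (C_3), and {alpha_1, alpha_2, alpha_3, alpha_4, alpha_5, alpha_6, alpha_7} form a chain of 5 nodes with a fork of two nodes at one end (D_7). A semisimple Lie algebra decomposes uniquely as the direct sum of simple ideals, one per connected component of its Dynkin diagram, so g ≅ C_3 ⊕ D_7 (dimension 21 + 91 = 112).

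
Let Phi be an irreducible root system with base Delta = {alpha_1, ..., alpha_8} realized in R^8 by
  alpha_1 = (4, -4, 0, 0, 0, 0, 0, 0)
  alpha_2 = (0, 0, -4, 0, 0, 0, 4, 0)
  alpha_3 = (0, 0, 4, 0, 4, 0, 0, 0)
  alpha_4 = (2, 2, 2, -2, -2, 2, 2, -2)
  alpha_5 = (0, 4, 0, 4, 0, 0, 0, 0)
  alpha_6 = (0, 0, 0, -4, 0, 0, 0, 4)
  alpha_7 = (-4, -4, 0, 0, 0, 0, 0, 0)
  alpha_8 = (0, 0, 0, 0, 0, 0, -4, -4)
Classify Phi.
Compute the Cartan integers a_ij = 2(alpha_i, alpha_j)/(alpha_j, alpha_j); the resulting 8x8 Cartan matrix is
[[2, 0, 0, 0, -1, 0, 0, 0], [0, 2, -1, 0, 0, 0, 0, -1], [0, -1, 2, 0, 0, 0, 0, 0], [0, 0, 0, 2, 0, 0, -1, 0], [-1, 0, 0, 0, 2, -1, -1, 0], [0, 0, 0, 0, -1, 2, 0, -1], [0, 0, 0, -1, -1, 0, 2, 0], [0, -1, 0, 0, 0, -1, 0, 2]].
All simple roots have the same length, so the diagram is simply laced. The associated Dynkin diagram is a chain of 7 nodes with one extra node attached to the third node from one end (E_8), so the type is E_8.

type E_8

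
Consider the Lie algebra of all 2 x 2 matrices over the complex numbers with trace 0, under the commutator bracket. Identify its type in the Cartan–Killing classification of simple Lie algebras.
A_1

This is sl(2), which has dimension 2^2 - 1 = 3 and rank 2 - 1 = 1 (a Cartan subalgebra is the diagonal traceless matrices). In the classification of classical Lie algebras, the special linear algebra sl(n+1) has type A_n; here n = 1, so the Dynkin diagram is a chain of 1 nodes with single edges (A_1). Hence the type is A_1.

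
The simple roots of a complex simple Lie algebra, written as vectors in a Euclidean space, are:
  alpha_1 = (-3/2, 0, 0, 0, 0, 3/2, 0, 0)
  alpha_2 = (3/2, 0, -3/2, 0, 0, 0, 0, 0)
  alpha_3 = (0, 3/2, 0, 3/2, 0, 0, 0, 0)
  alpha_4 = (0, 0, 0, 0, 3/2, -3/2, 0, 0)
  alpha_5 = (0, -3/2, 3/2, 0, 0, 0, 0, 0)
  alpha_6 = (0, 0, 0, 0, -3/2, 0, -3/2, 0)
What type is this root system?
A_6 (sl(7))

Compute the Cartan integers a_ij = 2(alpha_i, alpha_j)/(alpha_j, alpha_j); the resulting 6x6 Cartan matrix is
[[2, -1, 0, -1, 0, 0], [-1, 2, 0, 0, -1, 0], [0, 0, 2, 0, -1, 0], [-1, 0, 0, 2, 0, -1], [0, -1, -1, 0, 2, 0], [0, 0, 0, -1, 0, 2]].
All simple roots have the same length, so the diagram is simply laced. The associated Dynkin diagram is a chain of 6 nodes with single edges (A_6), so the type is A_6 (the algebra sl(7)).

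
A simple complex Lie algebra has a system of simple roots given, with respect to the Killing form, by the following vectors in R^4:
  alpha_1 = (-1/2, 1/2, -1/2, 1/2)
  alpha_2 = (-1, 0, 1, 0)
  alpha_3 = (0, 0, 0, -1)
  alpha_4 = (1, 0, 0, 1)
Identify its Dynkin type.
Compute the Cartan integers a_ij = 2(alpha_i, alpha_j)/(alpha_j, alpha_j); the resulting 4x4 Cartan matrix is
[[2, 0, -1, 0], [0, 2, 0, -1], [-1, 0, 2, -1], [0, -1, -2, 2]].
The roots have two lengths (squared-length ratio 2:1); the short ones are alpha_{1,3}. The associated Dynkin diagram is a chain of 4 nodes with a double edge between the middle two (F_4), so the type is F_4.

F_4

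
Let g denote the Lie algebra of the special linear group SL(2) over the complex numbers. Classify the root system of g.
type A_1

This is sl(2), which has dimension 2^2 - 1 = 3 and rank 2 - 1 = 1 (a Cartan subalgebra is the diagonal traceless matrices). In the classification of classical Lie algebras, the special linear algebra sl(n+1) has type A_n; here n = 1, so the Dynkin diagram is a chain of 1 nodes with single edges (A_1). Hence the type is A_1.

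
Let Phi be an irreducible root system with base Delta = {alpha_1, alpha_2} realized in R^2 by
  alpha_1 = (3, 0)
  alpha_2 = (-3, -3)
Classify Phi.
type B_2

Compute the Cartan integers a_ij = 2(alpha_i, alpha_j)/(alpha_j, alpha_j); the resulting 2x2 Cartan matrix is
[[2, -1], [-2, 2]].
The roots have two lengths (squared-length ratio 2:1); the short ones are alpha_{1}. The associated Dynkin diagram is a chain of 2 nodes with a double edge at one end; the terminal node there is the unique short simple root (B_2), so the type is B_2 (the algebra so(5)).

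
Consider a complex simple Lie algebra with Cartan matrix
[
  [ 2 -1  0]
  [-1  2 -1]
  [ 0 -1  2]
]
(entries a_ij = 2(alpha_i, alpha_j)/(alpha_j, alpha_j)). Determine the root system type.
type A_3

The matrix has rank 3 with 2's on the diagonal. Reading the off-diagonal entries as Dynkin edges (a single edge where a_ij = a_ji = -1; a double or triple edge where a_ij * a_ji = 2 or 3), the diagram is a chain of 3 nodes with single edges (A_3). One simple-root ordering that puts it in standard form is (alpha_1, alpha_2, alpha_3). So the algebra is type A_3, i.e. sl(4).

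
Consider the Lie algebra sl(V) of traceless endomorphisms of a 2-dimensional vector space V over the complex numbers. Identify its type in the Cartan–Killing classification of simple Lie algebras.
A1

This is sl(2), which has dimension 2^2 - 1 = 3 and rank 2 - 1 = 1 (a Cartan subalgebra is the diagonal traceless matrices). In the classification of classical Lie algebras, the special linear algebra sl(n+1) has type A_n; here n = 1, so the Dynkin diagram is a chain of 1 nodes with single edges (A_1). Hence the type is A_1.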